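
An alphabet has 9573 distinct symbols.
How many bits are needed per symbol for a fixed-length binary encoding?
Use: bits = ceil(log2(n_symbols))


log2(9573) = 13.2248
Bracket: 2^13 = 8192 < 9573 <= 2^14 = 16384
So ceil(log2(9573)) = 14

bits = ceil(log2(9573)) = ceil(13.2248) = 14 bits


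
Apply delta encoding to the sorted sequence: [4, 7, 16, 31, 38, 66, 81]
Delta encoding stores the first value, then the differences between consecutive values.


First value: 4
Deltas:
  7 - 4 = 3
  16 - 7 = 9
  31 - 16 = 15
  38 - 31 = 7
  66 - 38 = 28
  81 - 66 = 15


Delta encoded: [4, 3, 9, 15, 7, 28, 15]


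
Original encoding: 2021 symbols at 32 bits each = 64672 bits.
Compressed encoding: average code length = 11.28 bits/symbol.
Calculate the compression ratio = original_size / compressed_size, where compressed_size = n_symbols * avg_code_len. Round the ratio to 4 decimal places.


original_size = n_symbols * orig_bits = 2021 * 32 = 64672 bits
compressed_size = n_symbols * avg_code_len = 2021 * 11.28 = 22796.88 bits
ratio = original_size / compressed_size = 64672 / 22796.88 = 2.8369

Compression ratio = 2.8369


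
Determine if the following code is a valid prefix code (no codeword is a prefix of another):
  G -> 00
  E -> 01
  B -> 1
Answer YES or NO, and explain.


Checking each pair (does one codeword prefix another?):
  G='00' vs E='01': no prefix
  G='00' vs B='1': no prefix
  E='01' vs G='00': no prefix
  E='01' vs B='1': no prefix
  B='1' vs G='00': no prefix
  B='1' vs E='01': no prefix
No violation found over all pairs.

YES -- this is a valid prefix code. No codeword is a prefix of any other codeword.


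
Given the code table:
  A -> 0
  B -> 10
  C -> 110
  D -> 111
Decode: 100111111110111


Decoding:
10 -> B
0 -> A
111 -> D
111 -> D
110 -> C
111 -> D


Result: BADDCD


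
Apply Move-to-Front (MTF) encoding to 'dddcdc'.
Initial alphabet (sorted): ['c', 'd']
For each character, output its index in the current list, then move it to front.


MTF encoding:
'd': index 1 in ['c', 'd'] -> ['d', 'c']
'd': index 0 in ['d', 'c'] -> ['d', 'c']
'd': index 0 in ['d', 'c'] -> ['d', 'c']
'c': index 1 in ['d', 'c'] -> ['c', 'd']
'd': index 1 in ['c', 'd'] -> ['d', 'c']
'c': index 1 in ['d', 'c'] -> ['c', 'd']


Output: [1, 0, 0, 1, 1, 1]


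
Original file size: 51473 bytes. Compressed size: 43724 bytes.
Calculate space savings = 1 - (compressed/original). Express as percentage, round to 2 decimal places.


ratio = compressed/original = 43724/51473 = 0.849455
savings = 1 - ratio = 1 - 0.849455 = 0.150545
as a percentage: 0.150545 * 100 = 15.05%

Space savings = 1 - 43724/51473 = 15.05%


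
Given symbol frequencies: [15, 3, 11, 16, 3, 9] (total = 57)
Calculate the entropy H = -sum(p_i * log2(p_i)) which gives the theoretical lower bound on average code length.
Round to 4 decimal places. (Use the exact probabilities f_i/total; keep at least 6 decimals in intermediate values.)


Per-symbol terms -p_i * log2(p_i) with p_i = f_i/57:
  p = 15/57 = 0.263158: log2(p) = -1.925999, -p*log2(p) = 0.506842
  p = 3/57 = 0.052632: log2(p) = -4.247928, -p*log2(p) = 0.223575
  p = 11/57 = 0.192982: log2(p) = -2.373458, -p*log2(p) = 0.458036
  p = 16/57 = 0.280702: log2(p) = -1.832890, -p*log2(p) = 0.514495
  p = 3/57 = 0.052632: log2(p) = -4.247928, -p*log2(p) = 0.223575
  p = 9/57 = 0.157895: log2(p) = -2.662965, -p*log2(p) = 0.420468
H = 0.506842 + 0.223575 + 0.458036 + 0.514495 + 0.223575 + 0.420468 = 2.346991

H = 2.347 bits/symbol


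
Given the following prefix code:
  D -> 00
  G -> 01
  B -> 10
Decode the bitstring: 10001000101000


Decoding step by step:
Bits 10 -> B
Bits 00 -> D
Bits 10 -> B
Bits 00 -> D
Bits 10 -> B
Bits 10 -> B
Bits 00 -> D


Decoded message: BDBDBBD


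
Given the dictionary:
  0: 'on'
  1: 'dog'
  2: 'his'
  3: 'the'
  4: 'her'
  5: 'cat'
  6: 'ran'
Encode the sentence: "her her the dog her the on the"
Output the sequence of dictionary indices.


Look up each word in the dictionary:
  'her' -> 4
  'her' -> 4
  'the' -> 3
  'dog' -> 1
  'her' -> 4
  'the' -> 3
  'on' -> 0
  'the' -> 3

Encoded: [4, 4, 3, 1, 4, 3, 0, 3]


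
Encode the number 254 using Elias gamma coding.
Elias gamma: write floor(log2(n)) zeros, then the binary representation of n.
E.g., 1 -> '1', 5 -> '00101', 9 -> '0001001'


num_bits = floor(log2(254)) + 1 = 8
leading_zeros = num_bits - 1 = 7
binary(254) = 11111110

Elias gamma(254) = '0000000' + '11111110' = 000000011111110 (15 bits)


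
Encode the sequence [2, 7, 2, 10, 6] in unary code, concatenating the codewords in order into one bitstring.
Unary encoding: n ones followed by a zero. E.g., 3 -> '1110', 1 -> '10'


Encode each number as n ones followed by a terminating 0:
  2 -> 110 (3 bits)
  7 -> 11111110 (8 bits)
  2 -> 110 (3 bits)
  10 -> 11111111110 (11 bits)
  6 -> 1111110 (7 bits)
Total length = 3 + 8 + 3 + 11 + 7 = 32 bits.

Unary([2, 7, 2, 10, 6]) = 11011111110110111111111101111110 (32 bits)


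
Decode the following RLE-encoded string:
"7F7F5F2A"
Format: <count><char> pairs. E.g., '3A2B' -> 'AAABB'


Expanding each <count><char> pair:
  7F -> 'FFFFFFF'
  7F -> 'FFFFFFF'
  5F -> 'FFFFF'
  2A -> 'AA'

Decoded = FFFFFFFFFFFFFFFFFFFAA


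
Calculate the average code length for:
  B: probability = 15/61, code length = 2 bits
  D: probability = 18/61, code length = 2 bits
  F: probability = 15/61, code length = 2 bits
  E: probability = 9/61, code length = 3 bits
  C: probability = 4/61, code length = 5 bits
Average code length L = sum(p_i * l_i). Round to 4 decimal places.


Weighted contributions p_i * l_i:
  B: (15/61) * 2 = 30/61
  D: (18/61) * 2 = 36/61
  F: (15/61) * 2 = 30/61
  E: (9/61) * 3 = 27/61
  C: (4/61) * 5 = 20/61
Sum = (30 + 36 + 30 + 27 + 20)/61 = 143/61

L = 143/61 = 2.3443 bits/symbol


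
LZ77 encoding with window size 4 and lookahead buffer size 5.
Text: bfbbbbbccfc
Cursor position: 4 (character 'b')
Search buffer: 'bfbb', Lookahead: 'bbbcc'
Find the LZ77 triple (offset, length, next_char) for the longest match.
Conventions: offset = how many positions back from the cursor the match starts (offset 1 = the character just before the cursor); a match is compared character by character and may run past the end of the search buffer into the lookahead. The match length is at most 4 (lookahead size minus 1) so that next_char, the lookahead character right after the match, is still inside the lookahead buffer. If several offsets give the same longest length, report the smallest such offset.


Try each offset into the search buffer:
  offset=1 (pos 3, char 'b'): match length 3
  offset=2 (pos 2, char 'b'): match length 3
  offset=3 (pos 1, char 'f'): match length 0
  offset=4 (pos 0, char 'b'): match length 1
Longest match has length 3, found at offsets 1, 2; take the smallest, offset 1.
next_char = character at position 4 + 3 = 7 -> 'c'

Best match: offset=1, length=3 (matching 'bbb' starting at position 3)
LZ77 triple: (1, 3, 'c')


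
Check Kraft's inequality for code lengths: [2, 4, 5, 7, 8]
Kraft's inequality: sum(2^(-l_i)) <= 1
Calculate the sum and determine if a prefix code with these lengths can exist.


Sum = 2^(-2) + 2^(-4) + 2^(-5) + 2^(-7) + 2^(-8)
    = 0.25 + 0.0625 + 0.03125 + 0.0078125 + 0.00390625
    = 91/256 = 0.35546875
Since 0.35546875 <= 1, Kraft's inequality IS satisfied.
A prefix code with these lengths CAN exist.

Kraft sum = 0.35546875. Satisfied.


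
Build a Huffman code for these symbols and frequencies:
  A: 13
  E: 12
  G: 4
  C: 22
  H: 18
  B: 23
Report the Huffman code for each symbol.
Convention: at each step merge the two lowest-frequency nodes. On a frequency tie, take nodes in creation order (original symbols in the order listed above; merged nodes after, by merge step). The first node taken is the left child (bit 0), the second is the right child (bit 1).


Huffman tree construction:
Step 1: Merge G(4) + E(12) = 16
Step 2: Merge A(13) + (G+E)(16) = 29
Step 3: Merge H(18) + C(22) = 40
Step 4: Merge B(23) + (A+(G+E))(29) = 52
Step 5: Merge (H+C)(40) + (B+(A+(G+E)))(52) = 92
Read each symbol's code off the tree from the root (left child = 0, right child = 1).

Codes:
  A: 110 (length 3)
  E: 1111 (length 4)
  G: 1110 (length 4)
  C: 01 (length 2)
  H: 00 (length 2)
  B: 10 (length 2)
Average code length: 229/92 = 2.4891 bits/symbol


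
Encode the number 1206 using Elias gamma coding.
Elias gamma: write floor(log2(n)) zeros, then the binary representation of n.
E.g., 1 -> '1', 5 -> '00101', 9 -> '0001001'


num_bits = floor(log2(1206)) + 1 = 11
leading_zeros = num_bits - 1 = 10
binary(1206) = 10010110110

Elias gamma(1206) = '0000000000' + '10010110110' = 000000000010010110110 (21 bits)


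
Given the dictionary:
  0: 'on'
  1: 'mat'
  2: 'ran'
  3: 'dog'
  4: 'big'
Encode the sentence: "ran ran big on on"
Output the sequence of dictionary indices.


Look up each word in the dictionary:
  'ran' -> 2
  'ran' -> 2
  'big' -> 4
  'on' -> 0
  'on' -> 0

Encoded: [2, 2, 4, 0, 0]


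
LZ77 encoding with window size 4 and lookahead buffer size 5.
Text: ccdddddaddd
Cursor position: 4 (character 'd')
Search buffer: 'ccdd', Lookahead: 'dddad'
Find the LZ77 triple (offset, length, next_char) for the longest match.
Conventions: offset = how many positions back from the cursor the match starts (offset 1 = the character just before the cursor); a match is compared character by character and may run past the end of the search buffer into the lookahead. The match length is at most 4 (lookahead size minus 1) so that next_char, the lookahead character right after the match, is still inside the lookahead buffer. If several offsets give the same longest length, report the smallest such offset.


Try each offset into the search buffer:
  offset=1 (pos 3, char 'd'): match length 3
  offset=2 (pos 2, char 'd'): match length 3
  offset=3 (pos 1, char 'c'): match length 0
  offset=4 (pos 0, char 'c'): match length 0
Longest match has length 3, found at offsets 1, 2; take the smallest, offset 1.
next_char = character at position 4 + 3 = 7 -> 'a'

Best match: offset=1, length=3 (matching 'ddd' starting at position 3)
LZ77 triple: (1, 3, 'a')


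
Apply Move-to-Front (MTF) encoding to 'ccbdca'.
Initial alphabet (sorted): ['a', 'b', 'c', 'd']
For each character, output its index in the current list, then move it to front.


MTF encoding:
'c': index 2 in ['a', 'b', 'c', 'd'] -> ['c', 'a', 'b', 'd']
'c': index 0 in ['c', 'a', 'b', 'd'] -> ['c', 'a', 'b', 'd']
'b': index 2 in ['c', 'a', 'b', 'd'] -> ['b', 'c', 'a', 'd']
'd': index 3 in ['b', 'c', 'a', 'd'] -> ['d', 'b', 'c', 'a']
'c': index 2 in ['d', 'b', 'c', 'a'] -> ['c', 'd', 'b', 'a']
'a': index 3 in ['c', 'd', 'b', 'a'] -> ['a', 'c', 'd', 'b']


Output: [2, 0, 2, 3, 2, 3]


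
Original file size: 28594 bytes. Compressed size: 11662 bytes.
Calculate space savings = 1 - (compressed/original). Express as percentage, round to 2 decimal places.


ratio = compressed/original = 11662/28594 = 0.407848
savings = 1 - ratio = 1 - 0.407848 = 0.592152
as a percentage: 0.592152 * 100 = 59.22%

Space savings = 1 - 11662/28594 = 59.22%


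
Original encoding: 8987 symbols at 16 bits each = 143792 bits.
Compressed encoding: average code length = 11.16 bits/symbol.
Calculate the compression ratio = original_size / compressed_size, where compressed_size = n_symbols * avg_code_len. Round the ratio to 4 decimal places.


original_size = n_symbols * orig_bits = 8987 * 16 = 143792 bits
compressed_size = n_symbols * avg_code_len = 8987 * 11.16 = 100294.92 bits
ratio = original_size / compressed_size = 143792 / 100294.92 = 1.4337

Compression ratio = 1.4337


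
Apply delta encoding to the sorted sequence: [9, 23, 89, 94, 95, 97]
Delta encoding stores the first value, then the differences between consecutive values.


First value: 9
Deltas:
  23 - 9 = 14
  89 - 23 = 66
  94 - 89 = 5
  95 - 94 = 1
  97 - 95 = 2


Delta encoded: [9, 14, 66, 5, 1, 2]


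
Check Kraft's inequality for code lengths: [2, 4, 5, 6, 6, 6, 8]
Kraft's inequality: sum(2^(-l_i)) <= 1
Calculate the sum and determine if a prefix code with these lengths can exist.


Sum = 2^(-2) + 2^(-4) + 2^(-5) + 2^(-6) + 2^(-6) + 2^(-6) + 2^(-8)
    = 0.25 + 0.0625 + 0.03125 + 0.015625 + 0.015625 + 0.015625 + 0.00390625
    = 101/256 = 0.39453125
Since 0.39453125 <= 1, Kraft's inequality IS satisfied.
A prefix code with these lengths CAN exist.

Kraft sum = 0.39453125. Satisfied.


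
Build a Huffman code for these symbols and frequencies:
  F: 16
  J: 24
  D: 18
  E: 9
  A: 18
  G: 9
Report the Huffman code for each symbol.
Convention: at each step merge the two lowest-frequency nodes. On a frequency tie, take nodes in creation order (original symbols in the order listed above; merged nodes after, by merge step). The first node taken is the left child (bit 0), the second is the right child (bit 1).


Huffman tree construction:
Step 1: Merge E(9) + G(9) = 18
Step 2: Merge F(16) + D(18) = 34
Step 3: Merge A(18) + (E+G)(18) = 36
Step 4: Merge J(24) + (F+D)(34) = 58
Step 5: Merge (A+(E+G))(36) + (J+(F+D))(58) = 94
Read each symbol's code off the tree from the root (left child = 0, right child = 1).

Codes:
  F: 110 (length 3)
  J: 10 (length 2)
  D: 111 (length 3)
  E: 010 (length 3)
  A: 00 (length 2)
  G: 011 (length 3)
Average code length: 240/94 = 2.5532 bits/symbol


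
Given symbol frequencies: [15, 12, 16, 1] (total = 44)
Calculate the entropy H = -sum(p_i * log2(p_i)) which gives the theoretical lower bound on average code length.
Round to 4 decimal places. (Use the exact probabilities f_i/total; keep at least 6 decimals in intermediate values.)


Per-symbol terms -p_i * log2(p_i) with p_i = f_i/44:
  p = 15/44 = 0.340909: log2(p) = -1.552541, -p*log2(p) = 0.529275
  p = 12/44 = 0.272727: log2(p) = -1.874469, -p*log2(p) = 0.511219
  p = 16/44 = 0.363636: log2(p) = -1.459432, -p*log2(p) = 0.530702
  p = 1/44 = 0.022727: log2(p) = -5.459432, -p*log2(p) = 0.124078
H = 0.529275 + 0.511219 + 0.530702 + 0.124078 = 1.695274

H = 1.6953 bits/symbol


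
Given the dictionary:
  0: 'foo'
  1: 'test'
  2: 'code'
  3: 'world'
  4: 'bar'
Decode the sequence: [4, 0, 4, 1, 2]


Look up each index in the dictionary:
  4 -> 'bar'
  0 -> 'foo'
  4 -> 'bar'
  1 -> 'test'
  2 -> 'code'

Decoded: "bar foo bar test code"


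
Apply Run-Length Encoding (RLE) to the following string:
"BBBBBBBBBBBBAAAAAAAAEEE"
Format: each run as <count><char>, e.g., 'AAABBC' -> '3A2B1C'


Scanning runs left to right:
  i=0: run of 'B' x 12 -> '12B'
  i=12: run of 'A' x 8 -> '8A'
  i=20: run of 'E' x 3 -> '3E'

RLE = 12B8A3E


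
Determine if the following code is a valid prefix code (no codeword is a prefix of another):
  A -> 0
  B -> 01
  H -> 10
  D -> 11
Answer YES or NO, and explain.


Checking each pair (does one codeword prefix another?):
  A='0' vs B='01': prefix -- VIOLATION

NO -- this is NOT a valid prefix code. A (0) is a prefix of B (01).


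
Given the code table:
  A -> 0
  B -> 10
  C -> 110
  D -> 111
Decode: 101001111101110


Decoding:
10 -> B
10 -> B
0 -> A
111 -> D
110 -> C
111 -> D
0 -> A


Result: BBADCDA


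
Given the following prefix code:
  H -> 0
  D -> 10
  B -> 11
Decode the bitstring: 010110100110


Decoding step by step:
Bits 0 -> H
Bits 10 -> D
Bits 11 -> B
Bits 0 -> H
Bits 10 -> D
Bits 0 -> H
Bits 11 -> B
Bits 0 -> H


Decoded message: HDBHDHBH


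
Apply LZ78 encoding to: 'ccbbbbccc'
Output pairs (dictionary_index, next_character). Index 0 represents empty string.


LZ78 encoding steps:
Dictionary: {0: ''}
Step 1: w='' (idx 0), next='c' -> output (0, 'c'), add 'c' as idx 1
Step 2: w='c' (idx 1), next='b' -> output (1, 'b'), add 'cb' as idx 2
Step 3: w='' (idx 0), next='b' -> output (0, 'b'), add 'b' as idx 3
Step 4: w='b' (idx 3), next='b' -> output (3, 'b'), add 'bb' as idx 4
Step 5: w='c' (idx 1), next='c' -> output (1, 'c'), add 'cc' as idx 5
Step 6: w='c' (idx 1), end of input -> output (1, '')


Encoded: [(0, 'c'), (1, 'b'), (0, 'b'), (3, 'b'), (1, 'c'), (1, '')]


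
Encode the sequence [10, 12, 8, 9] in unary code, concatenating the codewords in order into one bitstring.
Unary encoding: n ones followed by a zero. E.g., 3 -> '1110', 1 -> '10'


Encode each number as n ones followed by a terminating 0:
  10 -> 11111111110 (11 bits)
  12 -> 1111111111110 (13 bits)
  8 -> 111111110 (9 bits)
  9 -> 1111111110 (10 bits)
Total length = 11 + 13 + 9 + 10 = 43 bits.

Unary([10, 12, 8, 9]) = 1111111111011111111111101111111101111111110 (43 bits)


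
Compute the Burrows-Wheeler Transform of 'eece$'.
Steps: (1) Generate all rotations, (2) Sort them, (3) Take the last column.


Rotations (sorted):
  0: $eece -> last char: e
  1: ce$ee -> last char: e
  2: e$eec -> last char: c
  3: ece$e -> last char: e
  4: eece$ -> last char: $


BWT = eece$


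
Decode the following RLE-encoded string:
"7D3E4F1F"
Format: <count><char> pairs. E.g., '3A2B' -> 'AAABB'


Expanding each <count><char> pair:
  7D -> 'DDDDDDD'
  3E -> 'EEE'
  4F -> 'FFFF'
  1F -> 'F'

Decoded = DDDDDDDEEEFFFFF


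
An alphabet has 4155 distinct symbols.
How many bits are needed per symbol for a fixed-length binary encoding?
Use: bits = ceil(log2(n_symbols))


log2(4155) = 12.0206
Bracket: 2^12 = 4096 < 4155 <= 2^13 = 8192
So ceil(log2(4155)) = 13

bits = ceil(log2(4155)) = ceil(12.0206) = 13 bits


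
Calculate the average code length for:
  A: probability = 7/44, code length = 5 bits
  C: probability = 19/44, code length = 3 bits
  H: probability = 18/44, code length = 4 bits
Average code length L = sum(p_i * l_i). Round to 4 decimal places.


Weighted contributions p_i * l_i:
  A: (7/44) * 5 = 35/44
  C: (19/44) * 3 = 57/44
  H: (18/44) * 4 = 72/44
Sum = (35 + 57 + 72)/44 = 164/44

L = 164/44 = 3.7273 bits/symbol


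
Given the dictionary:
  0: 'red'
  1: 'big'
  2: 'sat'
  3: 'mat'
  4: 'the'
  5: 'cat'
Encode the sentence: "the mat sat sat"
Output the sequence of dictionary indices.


Look up each word in the dictionary:
  'the' -> 4
  'mat' -> 3
  'sat' -> 2
  'sat' -> 2

Encoded: [4, 3, 2, 2]


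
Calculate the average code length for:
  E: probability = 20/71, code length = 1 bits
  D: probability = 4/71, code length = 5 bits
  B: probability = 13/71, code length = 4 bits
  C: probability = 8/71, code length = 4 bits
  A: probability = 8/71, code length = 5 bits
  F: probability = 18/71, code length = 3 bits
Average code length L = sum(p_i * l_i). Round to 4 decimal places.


Weighted contributions p_i * l_i:
  E: (20/71) * 1 = 20/71
  D: (4/71) * 5 = 20/71
  B: (13/71) * 4 = 52/71
  C: (8/71) * 4 = 32/71
  A: (8/71) * 5 = 40/71
  F: (18/71) * 3 = 54/71
Sum = (20 + 20 + 52 + 32 + 40 + 54)/71 = 218/71

L = 218/71 = 3.0704 bits/symbol


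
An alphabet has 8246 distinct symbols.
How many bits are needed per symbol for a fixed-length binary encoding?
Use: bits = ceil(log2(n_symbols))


log2(8246) = 13.0095
Bracket: 2^13 = 8192 < 8246 <= 2^14 = 16384
So ceil(log2(8246)) = 14

bits = ceil(log2(8246)) = ceil(13.0095) = 14 bits


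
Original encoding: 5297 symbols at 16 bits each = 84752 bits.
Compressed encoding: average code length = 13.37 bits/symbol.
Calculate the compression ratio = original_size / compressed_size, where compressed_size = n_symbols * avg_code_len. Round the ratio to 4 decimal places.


original_size = n_symbols * orig_bits = 5297 * 16 = 84752 bits
compressed_size = n_symbols * avg_code_len = 5297 * 13.37 = 70820.89 bits
ratio = original_size / compressed_size = 84752 / 70820.89 = 1.1967

Compression ratio = 1.1967


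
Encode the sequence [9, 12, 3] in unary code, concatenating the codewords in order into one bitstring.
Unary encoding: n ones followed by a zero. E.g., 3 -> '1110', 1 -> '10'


Encode each number as n ones followed by a terminating 0:
  9 -> 1111111110 (10 bits)
  12 -> 1111111111110 (13 bits)
  3 -> 1110 (4 bits)
Total length = 10 + 13 + 4 = 27 bits.

Unary([9, 12, 3]) = 111111111011111111111101110 (27 bits)


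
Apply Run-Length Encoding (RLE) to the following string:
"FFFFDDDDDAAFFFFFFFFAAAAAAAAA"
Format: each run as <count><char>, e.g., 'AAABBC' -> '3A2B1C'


Scanning runs left to right:
  i=0: run of 'F' x 4 -> '4F'
  i=4: run of 'D' x 5 -> '5D'
  i=9: run of 'A' x 2 -> '2A'
  i=11: run of 'F' x 8 -> '8F'
  i=19: run of 'A' x 9 -> '9A'

RLE = 4F5D2A8F9A


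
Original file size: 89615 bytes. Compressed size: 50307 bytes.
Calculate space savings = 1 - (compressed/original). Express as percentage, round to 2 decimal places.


ratio = compressed/original = 50307/89615 = 0.561368
savings = 1 - ratio = 1 - 0.561368 = 0.438632
as a percentage: 0.438632 * 100 = 43.86%

Space savings = 1 - 50307/89615 = 43.86%


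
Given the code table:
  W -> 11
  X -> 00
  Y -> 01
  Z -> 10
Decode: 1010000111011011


Decoding:
10 -> Z
10 -> Z
00 -> X
01 -> Y
11 -> W
01 -> Y
10 -> Z
11 -> W


Result: ZZXYWYZW


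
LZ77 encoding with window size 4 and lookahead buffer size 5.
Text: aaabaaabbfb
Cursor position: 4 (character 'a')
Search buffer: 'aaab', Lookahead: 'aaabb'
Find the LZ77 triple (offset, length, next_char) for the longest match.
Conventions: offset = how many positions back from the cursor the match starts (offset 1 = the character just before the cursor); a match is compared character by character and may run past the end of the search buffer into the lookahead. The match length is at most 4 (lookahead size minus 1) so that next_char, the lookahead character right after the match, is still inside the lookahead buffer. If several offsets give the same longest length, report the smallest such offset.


Try each offset into the search buffer:
  offset=1 (pos 3, char 'b'): match length 0
  offset=2 (pos 2, char 'a'): match length 1
  offset=3 (pos 1, char 'a'): match length 2
  offset=4 (pos 0, char 'a'): match length 4
Longest match has length 4 at offset 4.
next_char = character at position 4 + 4 = 8 -> 'b'

Best match: offset=4, length=4 (matching 'aaab' starting at position 0)
LZ77 triple: (4, 4, 'b')


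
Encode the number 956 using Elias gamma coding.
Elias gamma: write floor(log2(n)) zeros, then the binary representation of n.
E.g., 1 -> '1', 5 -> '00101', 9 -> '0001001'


num_bits = floor(log2(956)) + 1 = 10
leading_zeros = num_bits - 1 = 9
binary(956) = 1110111100

Elias gamma(956) = '000000000' + '1110111100' = 0000000001110111100 (19 bits)


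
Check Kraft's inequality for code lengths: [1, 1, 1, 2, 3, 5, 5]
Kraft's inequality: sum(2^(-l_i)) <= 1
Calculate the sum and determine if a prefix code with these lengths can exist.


Sum = 2^(-1) + 2^(-1) + 2^(-1) + 2^(-2) + 2^(-3) + 2^(-5) + 2^(-5)
    = 0.5 + 0.5 + 0.5 + 0.25 + 0.125 + 0.03125 + 0.03125
    = 62/32 = 1.9375
Since 1.9375 > 1, Kraft's inequality is NOT satisfied.
A prefix code with these lengths CANNOT exist.

Kraft sum = 1.9375. Not satisfied.


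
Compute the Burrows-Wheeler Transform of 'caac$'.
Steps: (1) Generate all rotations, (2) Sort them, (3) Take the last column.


Rotations (sorted):
  0: $caac -> last char: c
  1: aac$c -> last char: c
  2: ac$ca -> last char: a
  3: c$caa -> last char: a
  4: caac$ -> last char: $


BWT = ccaa$


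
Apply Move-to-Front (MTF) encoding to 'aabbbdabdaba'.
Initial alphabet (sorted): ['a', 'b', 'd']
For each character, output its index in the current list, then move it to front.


MTF encoding:
'a': index 0 in ['a', 'b', 'd'] -> ['a', 'b', 'd']
'a': index 0 in ['a', 'b', 'd'] -> ['a', 'b', 'd']
'b': index 1 in ['a', 'b', 'd'] -> ['b', 'a', 'd']
'b': index 0 in ['b', 'a', 'd'] -> ['b', 'a', 'd']
'b': index 0 in ['b', 'a', 'd'] -> ['b', 'a', 'd']
'd': index 2 in ['b', 'a', 'd'] -> ['d', 'b', 'a']
'a': index 2 in ['d', 'b', 'a'] -> ['a', 'd', 'b']
'b': index 2 in ['a', 'd', 'b'] -> ['b', 'a', 'd']
'd': index 2 in ['b', 'a', 'd'] -> ['d', 'b', 'a']
'a': index 2 in ['d', 'b', 'a'] -> ['a', 'd', 'b']
'b': index 2 in ['a', 'd', 'b'] -> ['b', 'a', 'd']
'a': index 1 in ['b', 'a', 'd'] -> ['a', 'b', 'd']


Output: [0, 0, 1, 0, 0, 2, 2, 2, 2, 2, 2, 1]


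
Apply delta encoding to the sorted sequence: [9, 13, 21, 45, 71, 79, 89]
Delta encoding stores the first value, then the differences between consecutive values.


First value: 9
Deltas:
  13 - 9 = 4
  21 - 13 = 8
  45 - 21 = 24
  71 - 45 = 26
  79 - 71 = 8
  89 - 79 = 10


Delta encoded: [9, 4, 8, 24, 26, 8, 10]


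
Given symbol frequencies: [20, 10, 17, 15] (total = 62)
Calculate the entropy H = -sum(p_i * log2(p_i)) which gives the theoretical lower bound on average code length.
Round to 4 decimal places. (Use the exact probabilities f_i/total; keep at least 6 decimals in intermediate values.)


Per-symbol terms -p_i * log2(p_i) with p_i = f_i/62:
  p = 20/62 = 0.322581: log2(p) = -1.632268, -p*log2(p) = 0.526538
  p = 10/62 = 0.161290: log2(p) = -2.632268, -p*log2(p) = 0.424559
  p = 17/62 = 0.274194: log2(p) = -1.866733, -p*log2(p) = 0.511846
  p = 15/62 = 0.241935: log2(p) = -2.047306, -p*log2(p) = 0.495316
H = 0.526538 + 0.424559 + 0.511846 + 0.495316 = 1.958259

H = 1.9583 bits/symbol


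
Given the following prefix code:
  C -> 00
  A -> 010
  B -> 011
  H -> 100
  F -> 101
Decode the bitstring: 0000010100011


Decoding step by step:
Bits 00 -> C
Bits 00 -> C
Bits 010 -> A
Bits 100 -> H
Bits 011 -> B


Decoded message: CCAHB


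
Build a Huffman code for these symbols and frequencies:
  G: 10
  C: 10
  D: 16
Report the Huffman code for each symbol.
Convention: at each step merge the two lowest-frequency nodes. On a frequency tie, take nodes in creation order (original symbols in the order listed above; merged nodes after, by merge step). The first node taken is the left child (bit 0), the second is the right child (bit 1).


Huffman tree construction:
Step 1: Merge G(10) + C(10) = 20
Step 2: Merge D(16) + (G+C)(20) = 36
Read each symbol's code off the tree from the root (left child = 0, right child = 1).

Codes:
  G: 10 (length 2)
  C: 11 (length 2)
  D: 0 (length 1)
Average code length: 56/36 = 1.5556 bits/symbol


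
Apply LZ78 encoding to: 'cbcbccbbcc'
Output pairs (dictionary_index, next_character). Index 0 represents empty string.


LZ78 encoding steps:
Dictionary: {0: ''}
Step 1: w='' (idx 0), next='c' -> output (0, 'c'), add 'c' as idx 1
Step 2: w='' (idx 0), next='b' -> output (0, 'b'), add 'b' as idx 2
Step 3: w='c' (idx 1), next='b' -> output (1, 'b'), add 'cb' as idx 3
Step 4: w='c' (idx 1), next='c' -> output (1, 'c'), add 'cc' as idx 4
Step 5: w='b' (idx 2), next='b' -> output (2, 'b'), add 'bb' as idx 5
Step 6: w='cc' (idx 4), end of input -> output (4, '')


Encoded: [(0, 'c'), (0, 'b'), (1, 'b'), (1, 'c'), (2, 'b'), (4, '')]


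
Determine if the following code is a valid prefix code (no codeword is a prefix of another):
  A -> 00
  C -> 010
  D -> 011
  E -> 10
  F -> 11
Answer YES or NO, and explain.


Checking each pair (does one codeword prefix another?):
  A='00' vs C='010': no prefix
  A='00' vs D='011': no prefix
  A='00' vs E='10': no prefix
  A='00' vs F='11': no prefix
  C='010' vs A='00': no prefix
  C='010' vs D='011': no prefix
  C='010' vs E='10': no prefix
  C='010' vs F='11': no prefix
  D='011' vs A='00': no prefix
  D='011' vs C='010': no prefix
  D='011' vs E='10': no prefix
  D='011' vs F='11': no prefix
  E='10' vs A='00': no prefix
  E='10' vs C='010': no prefix
  E='10' vs D='011': no prefix
  E='10' vs F='11': no prefix
  F='11' vs A='00': no prefix
  F='11' vs C='010': no prefix
  F='11' vs D='011': no prefix
  F='11' vs E='10': no prefix
No violation found over all pairs.

YES -- this is a valid prefix code. No codeword is a prefix of any other codeword.


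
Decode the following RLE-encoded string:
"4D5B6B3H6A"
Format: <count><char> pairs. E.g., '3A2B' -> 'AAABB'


Expanding each <count><char> pair:
  4D -> 'DDDD'
  5B -> 'BBBBB'
  6B -> 'BBBBBB'
  3H -> 'HHH'
  6A -> 'AAAAAA'

Decoded = DDDDBBBBBBBBBBBHHHAAAAAA


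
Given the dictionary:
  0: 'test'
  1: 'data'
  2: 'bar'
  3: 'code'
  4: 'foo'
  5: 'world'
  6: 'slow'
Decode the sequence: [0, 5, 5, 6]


Look up each index in the dictionary:
  0 -> 'test'
  5 -> 'world'
  5 -> 'world'
  6 -> 'slow'

Decoded: "test world world slow"


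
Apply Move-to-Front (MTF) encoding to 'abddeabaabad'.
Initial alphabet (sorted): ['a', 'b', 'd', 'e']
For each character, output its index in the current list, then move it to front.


MTF encoding:
'a': index 0 in ['a', 'b', 'd', 'e'] -> ['a', 'b', 'd', 'e']
'b': index 1 in ['a', 'b', 'd', 'e'] -> ['b', 'a', 'd', 'e']
'd': index 2 in ['b', 'a', 'd', 'e'] -> ['d', 'b', 'a', 'e']
'd': index 0 in ['d', 'b', 'a', 'e'] -> ['d', 'b', 'a', 'e']
'e': index 3 in ['d', 'b', 'a', 'e'] -> ['e', 'd', 'b', 'a']
'a': index 3 in ['e', 'd', 'b', 'a'] -> ['a', 'e', 'd', 'b']
'b': index 3 in ['a', 'e', 'd', 'b'] -> ['b', 'a', 'e', 'd']
'a': index 1 in ['b', 'a', 'e', 'd'] -> ['a', 'b', 'e', 'd']
'a': index 0 in ['a', 'b', 'e', 'd'] -> ['a', 'b', 'e', 'd']
'b': index 1 in ['a', 'b', 'e', 'd'] -> ['b', 'a', 'e', 'd']
'a': index 1 in ['b', 'a', 'e', 'd'] -> ['a', 'b', 'e', 'd']
'd': index 3 in ['a', 'b', 'e', 'd'] -> ['d', 'a', 'b', 'e']


Output: [0, 1, 2, 0, 3, 3, 3, 1, 0, 1, 1, 3]


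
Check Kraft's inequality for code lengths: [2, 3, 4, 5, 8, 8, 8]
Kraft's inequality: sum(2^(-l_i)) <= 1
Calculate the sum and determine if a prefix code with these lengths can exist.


Sum = 2^(-2) + 2^(-3) + 2^(-4) + 2^(-5) + 2^(-8) + 2^(-8) + 2^(-8)
    = 0.25 + 0.125 + 0.0625 + 0.03125 + 0.00390625 + 0.00390625 + 0.00390625
    = 123/256 = 0.48046875
Since 0.48046875 <= 1, Kraft's inequality IS satisfied.
A prefix code with these lengths CAN exist.

Kraft sum = 0.48046875. Satisfied.


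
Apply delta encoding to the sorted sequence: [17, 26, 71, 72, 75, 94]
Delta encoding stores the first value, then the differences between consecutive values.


First value: 17
Deltas:
  26 - 17 = 9
  71 - 26 = 45
  72 - 71 = 1
  75 - 72 = 3
  94 - 75 = 19


Delta encoded: [17, 9, 45, 1, 3, 19]


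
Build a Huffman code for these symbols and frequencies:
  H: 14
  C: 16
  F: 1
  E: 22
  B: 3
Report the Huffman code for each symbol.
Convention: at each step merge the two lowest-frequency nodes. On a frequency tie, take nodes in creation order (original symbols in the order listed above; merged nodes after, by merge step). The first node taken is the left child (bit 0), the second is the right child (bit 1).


Huffman tree construction:
Step 1: Merge F(1) + B(3) = 4
Step 2: Merge (F+B)(4) + H(14) = 18
Step 3: Merge C(16) + ((F+B)+H)(18) = 34
Step 4: Merge E(22) + (C+((F+B)+H))(34) = 56
Read each symbol's code off the tree from the root (left child = 0, right child = 1).

Codes:
  H: 111 (length 3)
  C: 10 (length 2)
  F: 1100 (length 4)
  E: 0 (length 1)
  B: 1101 (length 4)
Average code length: 112/56 = 2.0000 bits/symbol


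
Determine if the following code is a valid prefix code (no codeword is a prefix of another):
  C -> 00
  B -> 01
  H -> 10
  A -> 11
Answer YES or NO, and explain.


Checking each pair (does one codeword prefix another?):
  C='00' vs B='01': no prefix
  C='00' vs H='10': no prefix
  C='00' vs A='11': no prefix
  B='01' vs C='00': no prefix
  B='01' vs H='10': no prefix
  B='01' vs A='11': no prefix
  H='10' vs C='00': no prefix
  H='10' vs B='01': no prefix
  H='10' vs A='11': no prefix
  A='11' vs C='00': no prefix
  A='11' vs B='01': no prefix
  A='11' vs H='10': no prefix
No violation found over all pairs.

YES -- this is a valid prefix code. No codeword is a prefix of any other codeword.


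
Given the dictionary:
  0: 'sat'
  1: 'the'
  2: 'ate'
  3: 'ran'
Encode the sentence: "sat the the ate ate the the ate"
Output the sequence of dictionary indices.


Look up each word in the dictionary:
  'sat' -> 0
  'the' -> 1
  'the' -> 1
  'ate' -> 2
  'ate' -> 2
  'the' -> 1
  'the' -> 1
  'ate' -> 2

Encoded: [0, 1, 1, 2, 2, 1, 1, 2]


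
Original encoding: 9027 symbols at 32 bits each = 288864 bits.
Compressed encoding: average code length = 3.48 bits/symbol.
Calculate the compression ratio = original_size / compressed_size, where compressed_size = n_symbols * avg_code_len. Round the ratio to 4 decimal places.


original_size = n_symbols * orig_bits = 9027 * 32 = 288864 bits
compressed_size = n_symbols * avg_code_len = 9027 * 3.48 = 31413.96 bits
ratio = original_size / compressed_size = 288864 / 31413.96 = 9.1954

Compression ratio = 9.1954


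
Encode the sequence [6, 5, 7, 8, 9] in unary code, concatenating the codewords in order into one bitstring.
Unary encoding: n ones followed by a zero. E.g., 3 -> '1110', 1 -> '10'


Encode each number as n ones followed by a terminating 0:
  6 -> 1111110 (7 bits)
  5 -> 111110 (6 bits)
  7 -> 11111110 (8 bits)
  8 -> 111111110 (9 bits)
  9 -> 1111111110 (10 bits)
Total length = 7 + 6 + 8 + 9 + 10 = 40 bits.

Unary([6, 5, 7, 8, 9]) = 1111110111110111111101111111101111111110 (40 bits)


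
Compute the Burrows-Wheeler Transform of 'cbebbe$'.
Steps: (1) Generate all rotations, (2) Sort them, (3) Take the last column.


Rotations (sorted):
  0: $cbebbe -> last char: e
  1: bbe$cbe -> last char: e
  2: be$cbeb -> last char: b
  3: bebbe$c -> last char: c
  4: cbebbe$ -> last char: $
  5: e$cbebb -> last char: b
  6: ebbe$cb -> last char: b


BWT = eebc$bb


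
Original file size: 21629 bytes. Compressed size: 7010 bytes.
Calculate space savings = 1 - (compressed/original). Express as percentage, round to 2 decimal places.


ratio = compressed/original = 7010/21629 = 0.324102
savings = 1 - ratio = 1 - 0.324102 = 0.675898
as a percentage: 0.675898 * 100 = 67.59%

Space savings = 1 - 7010/21629 = 67.59%


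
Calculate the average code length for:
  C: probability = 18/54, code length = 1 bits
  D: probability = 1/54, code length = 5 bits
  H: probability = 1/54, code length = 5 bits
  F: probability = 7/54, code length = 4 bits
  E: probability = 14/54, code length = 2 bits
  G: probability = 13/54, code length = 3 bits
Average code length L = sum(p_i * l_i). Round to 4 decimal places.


Weighted contributions p_i * l_i:
  C: (18/54) * 1 = 18/54
  D: (1/54) * 5 = 5/54
  H: (1/54) * 5 = 5/54
  F: (7/54) * 4 = 28/54
  E: (14/54) * 2 = 28/54
  G: (13/54) * 3 = 39/54
Sum = (18 + 5 + 5 + 28 + 28 + 39)/54 = 123/54

L = 123/54 = 2.2778 bits/symbol


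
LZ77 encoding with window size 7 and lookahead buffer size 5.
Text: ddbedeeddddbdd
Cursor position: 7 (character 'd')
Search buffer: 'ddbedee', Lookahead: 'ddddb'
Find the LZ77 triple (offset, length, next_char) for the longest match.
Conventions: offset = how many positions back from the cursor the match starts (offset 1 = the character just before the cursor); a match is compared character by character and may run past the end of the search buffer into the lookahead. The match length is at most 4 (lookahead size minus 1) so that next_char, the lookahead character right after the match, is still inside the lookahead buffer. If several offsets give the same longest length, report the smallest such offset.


Try each offset into the search buffer:
  offset=1 (pos 6, char 'e'): match length 0
  offset=2 (pos 5, char 'e'): match length 0
  offset=3 (pos 4, char 'd'): match length 1
  offset=4 (pos 3, char 'e'): match length 0
  offset=5 (pos 2, char 'b'): match length 0
  offset=6 (pos 1, char 'd'): match length 1
  offset=7 (pos 0, char 'd'): match length 2
Longest match has length 2 at offset 7.
next_char = character at position 7 + 2 = 9 -> 'd'

Best match: offset=7, length=2 (matching 'dd' starting at position 0)
LZ77 triple: (7, 2, 'd')


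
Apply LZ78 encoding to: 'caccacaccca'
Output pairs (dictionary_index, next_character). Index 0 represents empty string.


LZ78 encoding steps:
Dictionary: {0: ''}
Step 1: w='' (idx 0), next='c' -> output (0, 'c'), add 'c' as idx 1
Step 2: w='' (idx 0), next='a' -> output (0, 'a'), add 'a' as idx 2
Step 3: w='c' (idx 1), next='c' -> output (1, 'c'), add 'cc' as idx 3
Step 4: w='a' (idx 2), next='c' -> output (2, 'c'), add 'ac' as idx 4
Step 5: w='ac' (idx 4), next='c' -> output (4, 'c'), add 'acc' as idx 5
Step 6: w='c' (idx 1), next='a' -> output (1, 'a'), add 'ca' as idx 6


Encoded: [(0, 'c'), (0, 'a'), (1, 'c'), (2, 'c'), (4, 'c'), (1, 'a')]


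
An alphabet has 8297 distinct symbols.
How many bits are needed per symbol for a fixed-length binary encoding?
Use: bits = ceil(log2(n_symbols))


log2(8297) = 13.0184
Bracket: 2^13 = 8192 < 8297 <= 2^14 = 16384
So ceil(log2(8297)) = 14

bits = ceil(log2(8297)) = ceil(13.0184) = 14 bits


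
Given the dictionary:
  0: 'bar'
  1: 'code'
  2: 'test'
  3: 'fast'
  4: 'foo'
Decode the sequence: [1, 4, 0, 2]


Look up each index in the dictionary:
  1 -> 'code'
  4 -> 'foo'
  0 -> 'bar'
  2 -> 'test'

Decoded: "code foo bar test"


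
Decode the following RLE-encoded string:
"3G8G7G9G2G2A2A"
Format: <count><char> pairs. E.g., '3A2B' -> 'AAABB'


Expanding each <count><char> pair:
  3G -> 'GGG'
  8G -> 'GGGGGGGG'
  7G -> 'GGGGGGG'
  9G -> 'GGGGGGGGG'
  2G -> 'GG'
  2A -> 'AA'
  2A -> 'AA'

Decoded = GGGGGGGGGGGGGGGGGGGGGGGGGGGGGAAAA


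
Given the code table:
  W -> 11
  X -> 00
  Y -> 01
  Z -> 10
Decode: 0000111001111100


Decoding:
00 -> X
00 -> X
11 -> W
10 -> Z
01 -> Y
11 -> W
11 -> W
00 -> X


Result: XXWZYWWX


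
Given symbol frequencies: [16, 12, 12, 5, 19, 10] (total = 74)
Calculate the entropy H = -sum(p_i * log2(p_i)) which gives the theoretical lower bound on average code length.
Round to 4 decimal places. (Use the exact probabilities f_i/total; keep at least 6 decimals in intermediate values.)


Per-symbol terms -p_i * log2(p_i) with p_i = f_i/74:
  p = 16/74 = 0.216216: log2(p) = -2.209453, -p*log2(p) = 0.477720
  p = 12/74 = 0.162162: log2(p) = -2.624491, -p*log2(p) = 0.425593
  p = 12/74 = 0.162162: log2(p) = -2.624491, -p*log2(p) = 0.425593
  p = 5/74 = 0.067568: log2(p) = -3.887525, -p*log2(p) = 0.262671
  p = 19/74 = 0.256757: log2(p) = -1.961526, -p*log2(p) = 0.503635
  p = 10/74 = 0.135135: log2(p) = -2.887525, -p*log2(p) = 0.390206
H = 0.477720 + 0.425593 + 0.425593 + 0.262671 + 0.503635 + 0.390206 = 2.485418

H = 2.4854 bits/symbol


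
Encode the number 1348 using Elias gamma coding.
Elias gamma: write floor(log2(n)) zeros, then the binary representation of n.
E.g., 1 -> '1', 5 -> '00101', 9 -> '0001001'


num_bits = floor(log2(1348)) + 1 = 11
leading_zeros = num_bits - 1 = 10
binary(1348) = 10101000100

Elias gamma(1348) = '0000000000' + '10101000100' = 000000000010101000100 (21 bits)


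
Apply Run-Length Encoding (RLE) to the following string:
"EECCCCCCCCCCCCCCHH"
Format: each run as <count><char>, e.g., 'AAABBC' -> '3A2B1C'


Scanning runs left to right:
  i=0: run of 'E' x 2 -> '2E'
  i=2: run of 'C' x 14 -> '14C'
  i=16: run of 'H' x 2 -> '2H'

RLE = 2E14C2H


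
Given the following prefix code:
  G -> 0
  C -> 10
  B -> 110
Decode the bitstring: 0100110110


Decoding step by step:
Bits 0 -> G
Bits 10 -> C
Bits 0 -> G
Bits 110 -> B
Bits 110 -> B


Decoded message: GCGBB


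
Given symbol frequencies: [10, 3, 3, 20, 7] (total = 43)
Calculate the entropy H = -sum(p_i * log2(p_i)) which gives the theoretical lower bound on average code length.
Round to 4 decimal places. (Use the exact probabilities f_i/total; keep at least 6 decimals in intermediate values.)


Per-symbol terms -p_i * log2(p_i) with p_i = f_i/43:
  p = 10/43 = 0.232558: log2(p) = -2.104337, -p*log2(p) = 0.489381
  p = 3/43 = 0.069767: log2(p) = -3.841302, -p*log2(p) = 0.267998
  p = 3/43 = 0.069767: log2(p) = -3.841302, -p*log2(p) = 0.267998
  p = 20/43 = 0.465116: log2(p) = -1.104337, -p*log2(p) = 0.513645
  p = 7/43 = 0.162791: log2(p) = -2.618910, -p*log2(p) = 0.426334
H = 0.489381 + 0.267998 + 0.267998 + 0.513645 + 0.426334 = 1.965356

H = 1.9654 bits/symbol


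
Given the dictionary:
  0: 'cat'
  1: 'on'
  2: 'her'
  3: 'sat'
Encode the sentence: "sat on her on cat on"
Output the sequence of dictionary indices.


Look up each word in the dictionary:
  'sat' -> 3
  'on' -> 1
  'her' -> 2
  'on' -> 1
  'cat' -> 0
  'on' -> 1

Encoded: [3, 1, 2, 1, 0, 1]


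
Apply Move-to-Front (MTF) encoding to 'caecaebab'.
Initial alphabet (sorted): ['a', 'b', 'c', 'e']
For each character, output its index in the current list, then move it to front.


MTF encoding:
'c': index 2 in ['a', 'b', 'c', 'e'] -> ['c', 'a', 'b', 'e']
'a': index 1 in ['c', 'a', 'b', 'e'] -> ['a', 'c', 'b', 'e']
'e': index 3 in ['a', 'c', 'b', 'e'] -> ['e', 'a', 'c', 'b']
'c': index 2 in ['e', 'a', 'c', 'b'] -> ['c', 'e', 'a', 'b']
'a': index 2 in ['c', 'e', 'a', 'b'] -> ['a', 'c', 'e', 'b']
'e': index 2 in ['a', 'c', 'e', 'b'] -> ['e', 'a', 'c', 'b']
'b': index 3 in ['e', 'a', 'c', 'b'] -> ['b', 'e', 'a', 'c']
'a': index 2 in ['b', 'e', 'a', 'c'] -> ['a', 'b', 'e', 'c']
'b': index 1 in ['a', 'b', 'e', 'c'] -> ['b', 'a', 'e', 'c']


Output: [2, 1, 3, 2, 2, 2, 3, 2, 1]
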